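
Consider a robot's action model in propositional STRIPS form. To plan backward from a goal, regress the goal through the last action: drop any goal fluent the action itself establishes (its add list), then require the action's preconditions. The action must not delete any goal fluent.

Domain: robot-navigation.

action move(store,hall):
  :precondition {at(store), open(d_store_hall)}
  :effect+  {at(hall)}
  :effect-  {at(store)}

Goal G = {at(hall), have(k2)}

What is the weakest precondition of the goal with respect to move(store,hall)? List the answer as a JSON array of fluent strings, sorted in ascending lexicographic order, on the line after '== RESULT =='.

Compute (G \ add) ∪ pre:
  G ∩ del = {}  (empty — regression defined)
  G \ add = {at(hall), have(k2)} \ {at(hall)} = {have(k2)}
  ∪ pre   = {have(k2)} ∪ {at(store), open(d_store_hall)}
          = {at(store), have(k2), open(d_store_hall)}

== RESULT ==
["at(store)", "have(k2)", "open(d_store_hall)"]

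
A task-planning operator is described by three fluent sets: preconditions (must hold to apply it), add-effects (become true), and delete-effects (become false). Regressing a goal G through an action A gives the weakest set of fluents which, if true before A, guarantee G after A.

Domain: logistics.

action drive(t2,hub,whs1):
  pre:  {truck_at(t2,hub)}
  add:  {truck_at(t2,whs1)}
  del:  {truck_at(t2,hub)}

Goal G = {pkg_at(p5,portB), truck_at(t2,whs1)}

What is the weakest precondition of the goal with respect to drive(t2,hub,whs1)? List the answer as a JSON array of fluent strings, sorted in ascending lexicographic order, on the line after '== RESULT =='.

Compute (G \ add) ∪ pre:
  G ∩ del = {}  (empty — regression defined)
  G \ add = {pkg_at(p5,portB), truck_at(t2,whs1)} \ {truck_at(t2,whs1)} = {pkg_at(p5,portB)}
  ∪ pre   = {pkg_at(p5,portB)} ∪ {truck_at(t2,hub)}
          = {pkg_at(p5,portB), truck_at(t2,hub)}

== RESULT ==
["pkg_at(p5,portB)", "truck_at(t2,hub)"]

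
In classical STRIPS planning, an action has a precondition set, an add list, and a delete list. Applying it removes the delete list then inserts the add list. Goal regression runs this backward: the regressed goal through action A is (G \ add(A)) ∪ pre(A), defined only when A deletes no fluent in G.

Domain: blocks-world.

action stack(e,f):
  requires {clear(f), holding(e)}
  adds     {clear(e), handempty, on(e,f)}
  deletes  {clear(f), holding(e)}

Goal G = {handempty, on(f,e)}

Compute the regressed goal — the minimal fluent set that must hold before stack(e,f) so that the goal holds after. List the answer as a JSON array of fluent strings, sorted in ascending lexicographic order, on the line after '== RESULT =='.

Compute (G \ add) ∪ pre:
  G ∩ del = {}  (empty — regression defined)
  G \ add = {handempty, on(f,e)} \ {clear(e), handempty, on(e,f)} = {on(f,e)}
  ∪ pre   = {on(f,e)} ∪ {clear(f), holding(e)}
          = {clear(f), holding(e), on(f,e)}

== RESULT ==
["clear(f)", "holding(e)", "on(f,e)"]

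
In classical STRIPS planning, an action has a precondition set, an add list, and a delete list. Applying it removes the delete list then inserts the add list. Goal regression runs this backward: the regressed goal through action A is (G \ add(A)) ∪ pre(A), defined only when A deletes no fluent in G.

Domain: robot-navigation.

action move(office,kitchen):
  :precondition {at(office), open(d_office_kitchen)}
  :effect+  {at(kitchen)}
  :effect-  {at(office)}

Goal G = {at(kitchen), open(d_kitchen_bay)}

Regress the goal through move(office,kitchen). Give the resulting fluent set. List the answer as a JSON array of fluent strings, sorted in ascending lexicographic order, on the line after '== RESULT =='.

Regress:
  G ∩ del = {}  (empty — regression defined)
  G \ add = {at(kitchen), open(d_kitchen_bay)} \ {at(kitchen)} = {open(d_kitchen_bay)}
  ∪ pre   = {open(d_kitchen_bay)} ∪ {at(office), open(d_office_kitchen)}
          = {at(office), open(d_kitchen_bay), open(d_office_kitchen)}

== RESULT ==
["at(office)", "open(d_kitchen_bay)", "open(d_office_kitchen)"]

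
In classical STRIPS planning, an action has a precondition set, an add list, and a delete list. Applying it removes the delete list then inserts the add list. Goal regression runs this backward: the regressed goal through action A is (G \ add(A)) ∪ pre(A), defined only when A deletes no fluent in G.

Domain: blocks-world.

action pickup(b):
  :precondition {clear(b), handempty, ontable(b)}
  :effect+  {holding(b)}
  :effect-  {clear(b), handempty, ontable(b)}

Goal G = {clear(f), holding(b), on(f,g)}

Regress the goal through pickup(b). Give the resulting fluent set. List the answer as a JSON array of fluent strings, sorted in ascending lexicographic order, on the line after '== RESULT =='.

Regress:
  G ∩ del = {}  (empty — regression defined)
  G \ add = {clear(f), holding(b), on(f,g)} \ {holding(b)} = {clear(f), on(f,g)}
  ∪ pre   = {clear(f), on(f,g)} ∪ {clear(b), handempty, ontable(b)}
          = {clear(b), clear(f), handempty, on(f,g), ontable(b)}

== RESULT ==
["clear(b)", "clear(f)", "handempty", "on(f,g)", "ontable(b)"]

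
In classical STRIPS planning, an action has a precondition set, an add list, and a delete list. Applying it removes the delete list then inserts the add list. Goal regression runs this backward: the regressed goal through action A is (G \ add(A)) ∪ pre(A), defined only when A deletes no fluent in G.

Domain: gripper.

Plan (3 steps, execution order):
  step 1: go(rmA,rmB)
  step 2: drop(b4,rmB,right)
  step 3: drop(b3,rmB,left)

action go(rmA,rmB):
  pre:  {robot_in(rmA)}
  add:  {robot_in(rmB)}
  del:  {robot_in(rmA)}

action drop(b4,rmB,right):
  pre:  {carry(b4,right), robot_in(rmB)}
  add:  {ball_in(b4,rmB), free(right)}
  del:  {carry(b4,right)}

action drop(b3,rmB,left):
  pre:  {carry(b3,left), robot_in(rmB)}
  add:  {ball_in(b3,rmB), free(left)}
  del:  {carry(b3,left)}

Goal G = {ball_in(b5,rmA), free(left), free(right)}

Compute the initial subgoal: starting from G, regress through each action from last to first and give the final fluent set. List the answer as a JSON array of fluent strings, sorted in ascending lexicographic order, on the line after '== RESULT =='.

Work backward from the goal:
  through step 3 (drop(b3,rmB,left)): drop {free(left)}, keep {ball_in(b5,rmA), free(right)}, require {carry(b3,left), robot_in(rmB)}
    → {ball_in(b5,rmA), carry(b3,left), free(right), robot_in(rmB)}
  through step 2 (drop(b4,rmB,right)): drop {free(right)}, keep {ball_in(b5,rmA), carry(b3,left), robot_in(rmB)}, require {carry(b4,right), robot_in(rmB)}
    → {ball_in(b5,rmA), carry(b3,left), carry(b4,right), robot_in(rmB)}
  through step 1 (go(rmA,rmB)): drop {robot_in(rmB)}, keep {ball_in(b5,rmA), carry(b3,left), carry(b4,right)}, require {robot_in(rmA)}
    → {ball_in(b5,rmA), carry(b3,left), carry(b4,right), robot_in(rmA)}

== RESULT ==
["ball_in(b5,rmA)", "carry(b3,left)", "carry(b4,right)", "robot_in(rmA)"]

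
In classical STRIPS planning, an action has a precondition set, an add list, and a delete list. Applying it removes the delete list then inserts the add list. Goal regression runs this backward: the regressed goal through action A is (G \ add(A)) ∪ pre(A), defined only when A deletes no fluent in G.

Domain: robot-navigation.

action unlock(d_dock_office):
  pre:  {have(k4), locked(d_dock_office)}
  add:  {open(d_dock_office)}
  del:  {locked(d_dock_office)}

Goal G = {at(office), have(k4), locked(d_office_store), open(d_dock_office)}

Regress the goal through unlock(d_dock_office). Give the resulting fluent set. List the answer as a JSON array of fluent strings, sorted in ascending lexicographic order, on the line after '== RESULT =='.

Regress:
  G ∩ del = {}  (empty — regression defined)
  G \ add = {at(office), have(k4), locked(d_office_store), open(d_dock_office)} \ {open(d_dock_office)} = {at(office), have(k4), locked(d_office_store)}
  ∪ pre   = {at(office), have(k4), locked(d_office_store)} ∪ {have(k4), locked(d_dock_office)}
          = {at(office), have(k4), locked(d_dock_office), locked(d_office_store)}

== RESULT ==
["at(office)", "have(k4)", "locked(d_dock_office)", "locked(d_office_store)"]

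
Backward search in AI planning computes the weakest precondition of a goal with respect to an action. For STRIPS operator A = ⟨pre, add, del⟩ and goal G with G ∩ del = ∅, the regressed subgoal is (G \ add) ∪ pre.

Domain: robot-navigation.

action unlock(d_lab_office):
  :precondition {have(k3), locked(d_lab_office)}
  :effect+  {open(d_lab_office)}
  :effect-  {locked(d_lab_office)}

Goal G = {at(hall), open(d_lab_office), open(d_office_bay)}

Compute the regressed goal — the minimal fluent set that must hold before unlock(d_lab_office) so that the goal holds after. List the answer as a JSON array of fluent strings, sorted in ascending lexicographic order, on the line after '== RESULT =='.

Regress:
  G ∩ del = {}  (empty — regression defined)
  G \ add = {at(hall), open(d_lab_office), open(d_office_bay)} \ {open(d_lab_office)} = {at(hall), open(d_office_bay)}
  ∪ pre   = {at(hall), open(d_office_bay)} ∪ {have(k3), locked(d_lab_office)}
          = {at(hall), have(k3), locked(d_lab_office), open(d_office_bay)}

== RESULT ==
["at(hall)", "have(k3)", "locked(d_lab_office)", "open(d_office_bay)"]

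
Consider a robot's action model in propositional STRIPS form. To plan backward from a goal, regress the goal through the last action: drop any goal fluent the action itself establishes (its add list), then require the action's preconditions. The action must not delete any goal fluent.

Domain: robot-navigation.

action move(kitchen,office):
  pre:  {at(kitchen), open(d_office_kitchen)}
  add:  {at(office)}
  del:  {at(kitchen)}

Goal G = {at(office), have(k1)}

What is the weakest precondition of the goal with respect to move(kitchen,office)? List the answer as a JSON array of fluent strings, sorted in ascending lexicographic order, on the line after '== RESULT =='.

Compute (G \ add) ∪ pre:
  G ∩ del = {}  (empty — regression defined)
  G \ add = {at(office), have(k1)} \ {at(office)} = {have(k1)}
  ∪ pre   = {have(k1)} ∪ {at(kitchen), open(d_office_kitchen)}
          = {at(kitchen), have(k1), open(d_office_kitchen)}

== RESULT ==
["at(kitchen)", "have(k1)", "open(d_office_kitchen)"]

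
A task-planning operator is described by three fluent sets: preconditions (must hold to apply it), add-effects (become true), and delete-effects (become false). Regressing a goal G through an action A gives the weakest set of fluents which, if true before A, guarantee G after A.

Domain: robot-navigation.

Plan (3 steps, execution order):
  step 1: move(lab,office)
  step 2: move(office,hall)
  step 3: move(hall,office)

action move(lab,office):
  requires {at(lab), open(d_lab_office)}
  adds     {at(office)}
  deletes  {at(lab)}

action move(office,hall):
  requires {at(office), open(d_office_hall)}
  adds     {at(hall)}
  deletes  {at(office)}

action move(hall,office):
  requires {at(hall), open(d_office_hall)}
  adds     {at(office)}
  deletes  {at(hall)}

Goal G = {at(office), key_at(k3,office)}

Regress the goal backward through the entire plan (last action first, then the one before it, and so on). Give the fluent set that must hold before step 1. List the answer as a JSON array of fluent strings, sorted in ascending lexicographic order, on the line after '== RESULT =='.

Work backward from the goal:
  through step 3 (move(hall,office)): drop {at(office)}, keep {key_at(k3,office)}, require {at(hall), open(d_office_hall)}
    → {at(hall), key_at(k3,office), open(d_office_hall)}
  through step 2 (move(office,hall)): drop {at(hall)}, keep {key_at(k3,office), open(d_office_hall)}, require {at(office), open(d_office_hall)}
    → {at(office), key_at(k3,office), open(d_office_hall)}
  through step 1 (move(lab,office)): drop {at(office)}, keep {key_at(k3,office), open(d_office_hall)}, require {at(lab), open(d_lab_office)}
    → {at(lab), key_at(k3,office), open(d_lab_office), open(d_office_hall)}

== RESULT ==
["at(lab)", "key_at(k3,office)", "open(d_lab_office)", "open(d_office_hall)"]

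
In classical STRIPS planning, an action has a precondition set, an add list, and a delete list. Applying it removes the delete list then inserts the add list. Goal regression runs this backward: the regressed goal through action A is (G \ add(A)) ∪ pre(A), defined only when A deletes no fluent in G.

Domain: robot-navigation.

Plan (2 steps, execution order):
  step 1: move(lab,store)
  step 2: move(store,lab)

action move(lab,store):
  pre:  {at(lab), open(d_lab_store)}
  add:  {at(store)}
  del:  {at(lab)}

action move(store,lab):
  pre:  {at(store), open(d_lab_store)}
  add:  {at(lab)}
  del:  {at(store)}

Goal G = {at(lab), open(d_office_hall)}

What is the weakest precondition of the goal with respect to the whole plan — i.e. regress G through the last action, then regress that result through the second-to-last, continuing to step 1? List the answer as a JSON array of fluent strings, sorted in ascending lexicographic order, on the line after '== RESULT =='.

Regress step by step:
  through step 2 (move(store,lab)): drop {at(lab)}, keep {open(d_office_hall)}, require {at(store), open(d_lab_store)}
    → {at(store), open(d_lab_store), open(d_office_hall)}
  through step 1 (move(lab,store)): drop {at(store)}, keep {open(d_lab_store), open(d_office_hall)}, require {at(lab), open(d_lab_store)}
    → {at(lab), open(d_lab_store), open(d_office_hall)}

== RESULT ==
["at(lab)", "open(d_lab_store)", "open(d_office_hall)"]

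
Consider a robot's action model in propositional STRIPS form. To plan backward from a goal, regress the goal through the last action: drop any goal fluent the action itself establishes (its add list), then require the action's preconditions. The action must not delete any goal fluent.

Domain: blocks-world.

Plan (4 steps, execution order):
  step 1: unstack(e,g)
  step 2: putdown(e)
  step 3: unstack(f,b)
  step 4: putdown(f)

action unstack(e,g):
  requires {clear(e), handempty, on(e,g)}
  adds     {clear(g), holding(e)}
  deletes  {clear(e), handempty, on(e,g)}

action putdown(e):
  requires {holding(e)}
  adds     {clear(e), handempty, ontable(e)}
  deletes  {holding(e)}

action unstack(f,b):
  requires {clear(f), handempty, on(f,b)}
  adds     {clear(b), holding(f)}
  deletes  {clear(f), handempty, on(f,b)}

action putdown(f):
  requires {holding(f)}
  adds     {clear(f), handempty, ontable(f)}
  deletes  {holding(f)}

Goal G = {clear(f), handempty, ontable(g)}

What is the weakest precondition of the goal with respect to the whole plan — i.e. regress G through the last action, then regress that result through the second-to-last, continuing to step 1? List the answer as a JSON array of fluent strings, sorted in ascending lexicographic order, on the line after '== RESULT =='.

Regress step by step:
  through step 4 (putdown(f)): drop {clear(f), handempty}, keep {ontable(g)}, require {holding(f)}
    → {holding(f), ontable(g)}
  through step 3 (unstack(f,b)): drop {holding(f)}, keep {ontable(g)}, require {clear(f), handempty, on(f,b)}
    → {clear(f), handempty, on(f,b), ontable(g)}
  through step 2 (putdown(e)): drop {handempty}, keep {clear(f), on(f,b), ontable(g)}, require {holding(e)}
    → {clear(f), holding(e), on(f,b), ontable(g)}
  through step 1 (unstack(e,g)): drop {holding(e)}, keep {clear(f), on(f,b), ontable(g)}, require {clear(e), handempty, on(e,g)}
    → {clear(e), clear(f), handempty, on(e,g), on(f,b), ontable(g)}

== RESULT ==
["clear(e)", "clear(f)", "handempty", "on(e,g)", "on(f,b)", "ontable(g)"]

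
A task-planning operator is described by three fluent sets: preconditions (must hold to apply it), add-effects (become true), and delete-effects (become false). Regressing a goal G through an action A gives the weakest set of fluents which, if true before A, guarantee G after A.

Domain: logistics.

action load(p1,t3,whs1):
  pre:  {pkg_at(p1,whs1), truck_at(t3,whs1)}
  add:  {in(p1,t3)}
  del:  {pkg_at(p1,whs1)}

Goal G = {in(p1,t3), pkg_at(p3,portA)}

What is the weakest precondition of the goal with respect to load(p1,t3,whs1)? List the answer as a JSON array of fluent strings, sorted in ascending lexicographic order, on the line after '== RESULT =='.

Regress:
  G ∩ del = {}  (empty — regression defined)
  G \ add = {in(p1,t3), pkg_at(p3,portA)} \ {in(p1,t3)} = {pkg_at(p3,portA)}
  ∪ pre   = {pkg_at(p3,portA)} ∪ {pkg_at(p1,whs1), truck_at(t3,whs1)}
          = {pkg_at(p1,whs1), pkg_at(p3,portA), truck_at(t3,whs1)}

== RESULT ==
["pkg_at(p1,whs1)", "pkg_at(p3,portA)", "truck_at(t3,whs1)"]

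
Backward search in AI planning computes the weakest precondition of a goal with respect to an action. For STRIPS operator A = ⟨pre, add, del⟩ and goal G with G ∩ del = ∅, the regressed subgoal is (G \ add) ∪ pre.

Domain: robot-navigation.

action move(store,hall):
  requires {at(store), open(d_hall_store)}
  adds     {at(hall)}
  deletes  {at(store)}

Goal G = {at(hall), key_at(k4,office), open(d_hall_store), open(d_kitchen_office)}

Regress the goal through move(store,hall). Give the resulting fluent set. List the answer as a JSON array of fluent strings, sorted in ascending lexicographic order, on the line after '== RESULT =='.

Regress:
  G ∩ del = {}  (empty — regression defined)
  G \ add = {at(hall), key_at(k4,office), open(d_hall_store), open(d_kitchen_office)} \ {at(hall)} = {key_at(k4,office), open(d_hall_store), open(d_kitchen_office)}
  ∪ pre   = {key_at(k4,office), open(d_hall_store), open(d_kitchen_office)} ∪ {at(store), open(d_hall_store)}
          = {at(store), key_at(k4,office), open(d_hall_store), open(d_kitchen_office)}

== RESULT ==
["at(store)", "key_at(k4,office)", "open(d_hall_store)", "open(d_kitchen_office)"]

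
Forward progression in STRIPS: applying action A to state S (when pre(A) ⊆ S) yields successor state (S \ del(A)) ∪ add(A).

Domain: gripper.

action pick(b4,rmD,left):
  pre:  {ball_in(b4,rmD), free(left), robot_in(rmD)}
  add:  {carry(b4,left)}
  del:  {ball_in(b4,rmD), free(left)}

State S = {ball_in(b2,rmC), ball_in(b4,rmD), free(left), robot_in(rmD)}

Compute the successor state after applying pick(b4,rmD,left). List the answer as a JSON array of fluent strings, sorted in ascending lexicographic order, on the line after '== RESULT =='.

Compute (S \ del) ∪ add:
  pre ⊆ S: {ball_in(b4,rmD), free(left), robot_in(rmD)} ⊆ S  — applicable
  S \ del = {ball_in(b2,rmC), robot_in(rmD)}
  ∪ add   = {ball_in(b2,rmC), carry(b4,left), robot_in(rmD)}

== RESULT ==
["ball_in(b2,rmC)", "carry(b4,left)", "robot_in(rmD)"]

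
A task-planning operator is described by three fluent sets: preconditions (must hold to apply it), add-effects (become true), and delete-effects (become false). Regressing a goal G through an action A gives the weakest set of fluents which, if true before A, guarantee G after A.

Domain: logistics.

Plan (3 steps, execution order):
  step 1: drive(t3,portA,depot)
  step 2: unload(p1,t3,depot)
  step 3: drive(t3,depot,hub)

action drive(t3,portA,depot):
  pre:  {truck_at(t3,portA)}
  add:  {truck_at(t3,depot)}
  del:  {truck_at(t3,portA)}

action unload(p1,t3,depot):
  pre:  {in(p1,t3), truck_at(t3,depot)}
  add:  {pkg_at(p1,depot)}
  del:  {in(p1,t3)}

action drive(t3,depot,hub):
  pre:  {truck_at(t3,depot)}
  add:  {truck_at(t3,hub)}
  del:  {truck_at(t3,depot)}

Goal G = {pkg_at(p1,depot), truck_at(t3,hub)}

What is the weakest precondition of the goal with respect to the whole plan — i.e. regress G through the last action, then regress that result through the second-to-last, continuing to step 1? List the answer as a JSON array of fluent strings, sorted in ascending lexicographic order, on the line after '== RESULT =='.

Work backward from the goal:
  through step 3 (drive(t3,depot,hub)): drop {truck_at(t3,hub)}, keep {pkg_at(p1,depot)}, require {truck_at(t3,depot)}
    → {pkg_at(p1,depot), truck_at(t3,depot)}
  through step 2 (unload(p1,t3,depot)): drop {pkg_at(p1,depot)}, keep {truck_at(t3,depot)}, require {in(p1,t3), truck_at(t3,depot)}
    → {in(p1,t3), truck_at(t3,depot)}
  through step 1 (drive(t3,portA,depot)): drop {truck_at(t3,depot)}, keep {in(p1,t3)}, require {truck_at(t3,portA)}
    → {in(p1,t3), truck_at(t3,portA)}

== RESULT ==
["in(p1,t3)", "truck_at(t3,portA)"]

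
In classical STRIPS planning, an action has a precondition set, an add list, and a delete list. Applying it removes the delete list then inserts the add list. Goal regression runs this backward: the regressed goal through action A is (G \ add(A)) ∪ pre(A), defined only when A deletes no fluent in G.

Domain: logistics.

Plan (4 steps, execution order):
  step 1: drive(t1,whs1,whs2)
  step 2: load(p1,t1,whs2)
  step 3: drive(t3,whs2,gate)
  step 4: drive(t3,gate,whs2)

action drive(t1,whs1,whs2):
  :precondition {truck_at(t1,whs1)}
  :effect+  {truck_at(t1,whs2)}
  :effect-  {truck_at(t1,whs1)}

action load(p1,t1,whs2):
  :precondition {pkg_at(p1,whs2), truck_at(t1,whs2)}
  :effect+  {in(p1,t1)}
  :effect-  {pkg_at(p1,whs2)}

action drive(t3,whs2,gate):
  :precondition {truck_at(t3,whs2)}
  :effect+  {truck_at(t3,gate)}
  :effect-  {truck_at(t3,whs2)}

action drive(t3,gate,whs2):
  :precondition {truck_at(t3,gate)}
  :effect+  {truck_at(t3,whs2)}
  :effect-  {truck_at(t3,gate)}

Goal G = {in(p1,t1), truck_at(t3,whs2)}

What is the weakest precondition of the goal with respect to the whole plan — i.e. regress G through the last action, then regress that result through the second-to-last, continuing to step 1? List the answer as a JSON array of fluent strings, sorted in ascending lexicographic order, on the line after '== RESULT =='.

Work backward from the goal:
  through step 4 (drive(t3,gate,whs2)): drop {truck_at(t3,whs2)}, keep {in(p1,t1)}, require {truck_at(t3,gate)}
    → {in(p1,t1), truck_at(t3,gate)}
  through step 3 (drive(t3,whs2,gate)): drop {truck_at(t3,gate)}, keep {in(p1,t1)}, require {truck_at(t3,whs2)}
    → {in(p1,t1), truck_at(t3,whs2)}
  through step 2 (load(p1,t1,whs2)): drop {in(p1,t1)}, keep {truck_at(t3,whs2)}, require {pkg_at(p1,whs2), truck_at(t1,whs2)}
    → {pkg_at(p1,whs2), truck_at(t1,whs2), truck_at(t3,whs2)}
  through step 1 (drive(t1,whs1,whs2)): drop {truck_at(t1,whs2)}, keep {pkg_at(p1,whs2), truck_at(t3,whs2)}, require {truck_at(t1,whs1)}
    → {pkg_at(p1,whs2), truck_at(t1,whs1), truck_at(t3,whs2)}

== RESULT ==
["pkg_at(p1,whs2)", "truck_at(t1,whs1)", "truck_at(t3,whs2)"]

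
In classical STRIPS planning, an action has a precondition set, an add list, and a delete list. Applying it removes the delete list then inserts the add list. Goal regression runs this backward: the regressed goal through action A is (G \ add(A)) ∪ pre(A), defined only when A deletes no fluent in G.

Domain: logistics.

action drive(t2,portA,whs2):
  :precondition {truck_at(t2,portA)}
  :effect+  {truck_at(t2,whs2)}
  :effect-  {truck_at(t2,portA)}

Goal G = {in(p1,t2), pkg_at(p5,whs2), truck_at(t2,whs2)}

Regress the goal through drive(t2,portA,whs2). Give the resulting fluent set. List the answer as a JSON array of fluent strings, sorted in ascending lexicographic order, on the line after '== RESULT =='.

Compute (G \ add) ∪ pre:
  G ∩ del = {}  (empty — regression defined)
  G \ add = {in(p1,t2), pkg_at(p5,whs2), truck_at(t2,whs2)} \ {truck_at(t2,whs2)} = {in(p1,t2), pkg_at(p5,whs2)}
  ∪ pre   = {in(p1,t2), pkg_at(p5,whs2)} ∪ {truck_at(t2,portA)}
          = {in(p1,t2), pkg_at(p5,whs2), truck_at(t2,portA)}

== RESULT ==
["in(p1,t2)", "pkg_at(p5,whs2)", "truck_at(t2,portA)"]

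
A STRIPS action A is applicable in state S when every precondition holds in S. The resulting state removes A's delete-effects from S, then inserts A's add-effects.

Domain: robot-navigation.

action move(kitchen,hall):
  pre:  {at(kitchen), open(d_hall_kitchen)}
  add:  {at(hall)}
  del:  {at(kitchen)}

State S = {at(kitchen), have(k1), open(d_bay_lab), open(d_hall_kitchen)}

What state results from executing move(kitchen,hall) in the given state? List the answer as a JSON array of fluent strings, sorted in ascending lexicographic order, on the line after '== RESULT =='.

Progress:
  pre ⊆ S: {at(kitchen), open(d_hall_kitchen)} ⊆ S  — applicable
  S \ del = {have(k1), open(d_bay_lab), open(d_hall_kitchen)}
  ∪ add   = {at(hall), have(k1), open(d_bay_lab), open(d_hall_kitchen)}

== RESULT ==
["at(hall)", "have(k1)", "open(d_bay_lab)", "open(d_hall_kitchen)"]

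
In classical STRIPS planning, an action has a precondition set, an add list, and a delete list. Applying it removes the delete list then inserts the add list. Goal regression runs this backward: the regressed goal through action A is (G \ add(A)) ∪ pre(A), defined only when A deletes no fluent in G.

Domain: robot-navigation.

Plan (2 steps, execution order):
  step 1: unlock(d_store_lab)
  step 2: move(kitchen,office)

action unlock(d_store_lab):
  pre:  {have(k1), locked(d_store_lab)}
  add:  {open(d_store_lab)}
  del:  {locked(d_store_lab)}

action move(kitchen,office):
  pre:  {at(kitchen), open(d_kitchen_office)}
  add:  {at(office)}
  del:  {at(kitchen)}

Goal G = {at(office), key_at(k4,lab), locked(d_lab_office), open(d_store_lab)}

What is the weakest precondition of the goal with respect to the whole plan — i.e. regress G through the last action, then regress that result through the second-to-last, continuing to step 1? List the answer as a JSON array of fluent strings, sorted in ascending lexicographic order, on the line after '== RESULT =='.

Work backward from the goal:
  through step 2 (move(kitchen,office)): drop {at(office)}, keep {key_at(k4,lab), locked(d_lab_office), open(d_store_lab)}, require {at(kitchen), open(d_kitchen_office)}
    → {at(kitchen), key_at(k4,lab), locked(d_lab_office), open(d_kitchen_office), open(d_store_lab)}
  through step 1 (unlock(d_store_lab)): drop {open(d_store_lab)}, keep {at(kitchen), key_at(k4,lab), locked(d_lab_office), open(d_kitchen_office)}, require {have(k1), locked(d_store_lab)}
    → {at(kitchen), have(k1), key_at(k4,lab), locked(d_lab_office), locked(d_store_lab), open(d_kitchen_office)}

== RESULT ==
["at(kitchen)", "have(k1)", "key_at(k4,lab)", "locked(d_lab_office)", "locked(d_store_lab)", "open(d_kitchen_office)"]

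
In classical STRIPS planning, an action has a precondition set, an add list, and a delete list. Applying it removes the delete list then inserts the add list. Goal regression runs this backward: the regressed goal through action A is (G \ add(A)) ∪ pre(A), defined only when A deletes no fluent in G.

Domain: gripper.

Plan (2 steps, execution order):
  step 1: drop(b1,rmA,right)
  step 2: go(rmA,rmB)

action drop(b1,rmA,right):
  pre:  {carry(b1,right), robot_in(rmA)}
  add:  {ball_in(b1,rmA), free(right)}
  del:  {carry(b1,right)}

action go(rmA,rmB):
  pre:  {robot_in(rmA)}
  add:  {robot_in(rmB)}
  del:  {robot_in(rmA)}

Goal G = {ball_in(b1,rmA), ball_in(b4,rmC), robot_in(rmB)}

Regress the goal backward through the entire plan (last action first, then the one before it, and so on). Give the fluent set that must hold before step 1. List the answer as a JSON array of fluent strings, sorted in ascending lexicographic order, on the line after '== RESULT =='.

Work backward from the goal:
  through step 2 (go(rmA,rmB)): drop {robot_in(rmB)}, keep {ball_in(b1,rmA), ball_in(b4,rmC)}, require {robot_in(rmA)}
    → {ball_in(b1,rmA), ball_in(b4,rmC), robot_in(rmA)}
  through step 1 (drop(b1,rmA,right)): drop {ball_in(b1,rmA)}, keep {ball_in(b4,rmC), robot_in(rmA)}, require {carry(b1,right), robot_in(rmA)}
    → {ball_in(b4,rmC), carry(b1,right), robot_in(rmA)}

== RESULT ==
["ball_in(b4,rmC)", "carry(b1,right)", "robot_in(rmA)"]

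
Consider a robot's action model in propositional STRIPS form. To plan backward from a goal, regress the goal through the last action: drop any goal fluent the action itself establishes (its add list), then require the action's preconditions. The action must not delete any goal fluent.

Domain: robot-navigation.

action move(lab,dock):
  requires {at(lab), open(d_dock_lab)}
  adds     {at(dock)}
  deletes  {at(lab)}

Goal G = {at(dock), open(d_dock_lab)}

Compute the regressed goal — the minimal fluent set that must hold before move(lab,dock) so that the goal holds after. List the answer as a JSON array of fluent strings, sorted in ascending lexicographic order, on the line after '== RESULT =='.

Compute (G \ add) ∪ pre:
  G ∩ del = {}  (empty — regression defined)
  G \ add = {at(dock), open(d_dock_lab)} \ {at(dock)} = {open(d_dock_lab)}
  ∪ pre   = {open(d_dock_lab)} ∪ {at(lab), open(d_dock_lab)}
          = {at(lab), open(d_dock_lab)}

== RESULT ==
["at(lab)", "open(d_dock_lab)"]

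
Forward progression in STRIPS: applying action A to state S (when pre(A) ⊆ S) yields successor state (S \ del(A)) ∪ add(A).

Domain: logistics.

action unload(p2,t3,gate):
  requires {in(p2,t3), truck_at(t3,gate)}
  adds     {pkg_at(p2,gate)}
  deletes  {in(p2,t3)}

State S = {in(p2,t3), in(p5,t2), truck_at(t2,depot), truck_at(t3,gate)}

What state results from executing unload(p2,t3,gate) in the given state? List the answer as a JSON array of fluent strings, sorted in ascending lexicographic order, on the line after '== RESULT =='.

Compute (S \ del) ∪ add:
  pre ⊆ S: {in(p2,t3), truck_at(t3,gate)} ⊆ S  — applicable
  S \ del = {in(p5,t2), truck_at(t2,depot), truck_at(t3,gate)}
  ∪ add   = {in(p5,t2), pkg_at(p2,gate), truck_at(t2,depot), truck_at(t3,gate)}

== RESULT ==
["in(p5,t2)", "pkg_at(p2,gate)", "truck_at(t2,depot)", "truck_at(t3,gate)"]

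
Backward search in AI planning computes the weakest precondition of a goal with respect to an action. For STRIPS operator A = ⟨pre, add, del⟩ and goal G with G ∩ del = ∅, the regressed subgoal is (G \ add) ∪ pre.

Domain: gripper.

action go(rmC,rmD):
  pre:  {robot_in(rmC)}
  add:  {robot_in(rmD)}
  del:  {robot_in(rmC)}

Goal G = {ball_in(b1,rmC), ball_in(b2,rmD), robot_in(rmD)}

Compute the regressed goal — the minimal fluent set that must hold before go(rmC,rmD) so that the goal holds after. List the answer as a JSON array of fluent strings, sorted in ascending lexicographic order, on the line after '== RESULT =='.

Regress:
  G ∩ del = {}  (empty — regression defined)
  G \ add = {ball_in(b1,rmC), ball_in(b2,rmD), robot_in(rmD)} \ {robot_in(rmD)} = {ball_in(b1,rmC), ball_in(b2,rmD)}
  ∪ pre   = {ball_in(b1,rmC), ball_in(b2,rmD)} ∪ {robot_in(rmC)}
          = {ball_in(b1,rmC), ball_in(b2,rmD), robot_in(rmC)}

== RESULT ==
["ball_in(b1,rmC)", "ball_in(b2,rmD)", "robot_in(rmC)"]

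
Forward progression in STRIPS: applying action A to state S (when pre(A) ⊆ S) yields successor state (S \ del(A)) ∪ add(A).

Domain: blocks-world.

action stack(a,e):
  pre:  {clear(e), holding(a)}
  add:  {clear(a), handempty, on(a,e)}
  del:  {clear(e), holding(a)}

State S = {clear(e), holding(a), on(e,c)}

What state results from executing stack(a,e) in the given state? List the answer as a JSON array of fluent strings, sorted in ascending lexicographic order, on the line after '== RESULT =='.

Compute (S \ del) ∪ add:
  pre ⊆ S: {clear(e), holding(a)} ⊆ S  — applicable
  S \ del = {on(e,c)}
  ∪ add   = {clear(a), handempty, on(a,e), on(e,c)}

== RESULT ==
["clear(a)", "handempty", "on(a,e)", "on(e,c)"]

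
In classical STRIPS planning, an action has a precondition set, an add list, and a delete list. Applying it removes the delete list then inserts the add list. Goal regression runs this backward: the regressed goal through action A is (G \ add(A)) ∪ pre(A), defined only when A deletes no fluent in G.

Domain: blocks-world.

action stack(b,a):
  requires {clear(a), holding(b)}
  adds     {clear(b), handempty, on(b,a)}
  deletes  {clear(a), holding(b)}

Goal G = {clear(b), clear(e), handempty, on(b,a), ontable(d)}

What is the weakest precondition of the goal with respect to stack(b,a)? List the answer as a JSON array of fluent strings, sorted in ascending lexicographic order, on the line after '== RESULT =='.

Compute (G \ add) ∪ pre:
  G ∩ del = {}  (empty — regression defined)
  G \ add = {clear(b), clear(e), handempty, on(b,a), ontable(d)} \ {clear(b), handempty, on(b,a)} = {clear(e), ontable(d)}
  ∪ pre   = {clear(e), ontable(d)} ∪ {clear(a), holding(b)}
          = {clear(a), clear(e), holding(b), ontable(d)}

== RESULT ==
["clear(a)", "clear(e)", "holding(b)", "ontable(d)"]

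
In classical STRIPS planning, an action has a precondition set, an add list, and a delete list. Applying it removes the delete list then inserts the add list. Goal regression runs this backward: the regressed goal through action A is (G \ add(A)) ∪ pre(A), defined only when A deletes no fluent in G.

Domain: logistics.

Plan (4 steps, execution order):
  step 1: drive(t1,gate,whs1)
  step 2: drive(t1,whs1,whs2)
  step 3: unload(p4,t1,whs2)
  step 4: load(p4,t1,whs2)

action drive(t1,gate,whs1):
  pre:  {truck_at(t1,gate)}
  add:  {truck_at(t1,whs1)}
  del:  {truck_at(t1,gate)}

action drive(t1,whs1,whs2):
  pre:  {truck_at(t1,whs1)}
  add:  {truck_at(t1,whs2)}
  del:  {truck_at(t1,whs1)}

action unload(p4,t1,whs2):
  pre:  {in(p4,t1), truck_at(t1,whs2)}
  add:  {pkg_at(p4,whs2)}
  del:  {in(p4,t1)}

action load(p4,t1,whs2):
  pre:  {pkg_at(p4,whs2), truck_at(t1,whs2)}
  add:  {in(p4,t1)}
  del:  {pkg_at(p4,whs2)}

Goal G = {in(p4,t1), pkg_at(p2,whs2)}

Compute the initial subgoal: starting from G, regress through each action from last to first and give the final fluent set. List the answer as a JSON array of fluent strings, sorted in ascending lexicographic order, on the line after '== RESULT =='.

Work backward from the goal:
  through step 4 (load(p4,t1,whs2)): drop {in(p4,t1)}, keep {pkg_at(p2,whs2)}, require {pkg_at(p4,whs2), truck_at(t1,whs2)}
    → {pkg_at(p2,whs2), pkg_at(p4,whs2), truck_at(t1,whs2)}
  through step 3 (unload(p4,t1,whs2)): drop {pkg_at(p4,whs2)}, keep {pkg_at(p2,whs2), truck_at(t1,whs2)}, require {in(p4,t1), truck_at(t1,whs2)}
    → {in(p4,t1), pkg_at(p2,whs2), truck_at(t1,whs2)}
  through step 2 (drive(t1,whs1,whs2)): drop {truck_at(t1,whs2)}, keep {in(p4,t1), pkg_at(p2,whs2)}, require {truck_at(t1,whs1)}
    → {in(p4,t1), pkg_at(p2,whs2), truck_at(t1,whs1)}
  through step 1 (drive(t1,gate,whs1)): drop {truck_at(t1,whs1)}, keep {in(p4,t1), pkg_at(p2,whs2)}, require {truck_at(t1,gate)}
    → {in(p4,t1), pkg_at(p2,whs2), truck_at(t1,gate)}

== RESULT ==
["in(p4,t1)", "pkg_at(p2,whs2)", "truck_at(t1,gate)"]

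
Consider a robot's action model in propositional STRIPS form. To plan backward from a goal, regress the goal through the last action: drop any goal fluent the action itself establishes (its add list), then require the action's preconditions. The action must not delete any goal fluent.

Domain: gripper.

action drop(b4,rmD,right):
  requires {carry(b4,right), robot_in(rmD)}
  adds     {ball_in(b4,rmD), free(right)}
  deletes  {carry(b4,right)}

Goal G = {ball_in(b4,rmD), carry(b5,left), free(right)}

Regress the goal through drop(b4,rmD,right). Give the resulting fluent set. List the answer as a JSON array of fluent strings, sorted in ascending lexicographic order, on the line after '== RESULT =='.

Compute (G \ add) ∪ pre:
  G ∩ del = {}  (empty — regression defined)
  G \ add = {ball_in(b4,rmD), carry(b5,left), free(right)} \ {ball_in(b4,rmD), free(right)} = {carry(b5,left)}
  ∪ pre   = {carry(b5,left)} ∪ {carry(b4,right), robot_in(rmD)}
          = {carry(b4,right), carry(b5,left), robot_in(rmD)}

== RESULT ==
["carry(b4,right)", "carry(b5,left)", "robot_in(rmD)"]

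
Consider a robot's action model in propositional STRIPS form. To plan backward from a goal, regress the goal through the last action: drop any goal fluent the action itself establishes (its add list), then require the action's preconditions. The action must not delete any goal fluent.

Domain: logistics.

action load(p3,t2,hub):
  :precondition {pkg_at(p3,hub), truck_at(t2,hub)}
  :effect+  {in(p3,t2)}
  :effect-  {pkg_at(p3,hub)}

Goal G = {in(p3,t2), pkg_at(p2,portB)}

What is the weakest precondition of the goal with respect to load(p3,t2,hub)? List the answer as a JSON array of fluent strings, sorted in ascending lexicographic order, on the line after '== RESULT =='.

Regress:
  G ∩ del = {}  (empty — regression defined)
  G \ add = {in(p3,t2), pkg_at(p2,portB)} \ {in(p3,t2)} = {pkg_at(p2,portB)}
  ∪ pre   = {pkg_at(p2,portB)} ∪ {pkg_at(p3,hub), truck_at(t2,hub)}
          = {pkg_at(p2,portB), pkg_at(p3,hub), truck_at(t2,hub)}

== RESULT ==
["pkg_at(p2,portB)", "pkg_at(p3,hub)", "truck_at(t2,hub)"]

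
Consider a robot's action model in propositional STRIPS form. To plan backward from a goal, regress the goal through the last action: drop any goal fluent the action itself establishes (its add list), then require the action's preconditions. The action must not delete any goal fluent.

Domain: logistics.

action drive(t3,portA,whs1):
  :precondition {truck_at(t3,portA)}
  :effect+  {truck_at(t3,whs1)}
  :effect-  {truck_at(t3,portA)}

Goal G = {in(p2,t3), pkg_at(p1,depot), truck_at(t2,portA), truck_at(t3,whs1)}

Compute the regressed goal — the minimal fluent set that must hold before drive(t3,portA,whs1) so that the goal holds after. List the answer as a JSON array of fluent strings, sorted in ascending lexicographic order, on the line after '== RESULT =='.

Regress:
  G ∩ del = {}  (empty — regression defined)
  G \ add = {in(p2,t3), pkg_at(p1,depot), truck_at(t2,portA), truck_at(t3,whs1)} \ {truck_at(t3,whs1)} = {in(p2,t3), pkg_at(p1,depot), truck_at(t2,portA)}
  ∪ pre   = {in(p2,t3), pkg_at(p1,depot), truck_at(t2,portA)} ∪ {truck_at(t3,portA)}
          = {in(p2,t3), pkg_at(p1,depot), truck_at(t2,portA), truck_at(t3,portA)}

== RESULT ==
["in(p2,t3)", "pkg_at(p1,depot)", "truck_at(t2,portA)", "truck_at(t3,portA)"]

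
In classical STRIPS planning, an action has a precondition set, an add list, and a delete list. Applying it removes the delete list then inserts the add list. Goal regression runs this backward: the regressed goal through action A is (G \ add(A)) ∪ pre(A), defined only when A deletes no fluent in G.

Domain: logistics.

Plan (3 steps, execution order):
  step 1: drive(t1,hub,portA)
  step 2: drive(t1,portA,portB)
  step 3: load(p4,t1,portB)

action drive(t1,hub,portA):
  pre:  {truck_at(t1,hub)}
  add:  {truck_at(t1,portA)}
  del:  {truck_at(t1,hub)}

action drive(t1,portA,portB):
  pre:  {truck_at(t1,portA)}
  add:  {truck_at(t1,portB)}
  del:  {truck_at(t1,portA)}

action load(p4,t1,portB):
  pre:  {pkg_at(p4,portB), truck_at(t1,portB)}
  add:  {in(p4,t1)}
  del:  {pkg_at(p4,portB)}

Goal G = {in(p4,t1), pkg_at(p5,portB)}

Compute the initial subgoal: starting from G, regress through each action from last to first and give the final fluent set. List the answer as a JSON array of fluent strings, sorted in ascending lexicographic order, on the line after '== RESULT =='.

Work backward from the goal:
  through step 3 (load(p4,t1,portB)): drop {in(p4,t1)}, keep {pkg_at(p5,portB)}, require {pkg_at(p4,portB), truck_at(t1,portB)}
    → {pkg_at(p4,portB), pkg_at(p5,portB), truck_at(t1,portB)}
  through step 2 (drive(t1,portA,portB)): drop {truck_at(t1,portB)}, keep {pkg_at(p4,portB), pkg_at(p5,portB)}, require {truck_at(t1,portA)}
    → {pkg_at(p4,portB), pkg_at(p5,portB), truck_at(t1,portA)}
  through step 1 (drive(t1,hub,portA)): drop {truck_at(t1,portA)}, keep {pkg_at(p4,portB), pkg_at(p5,portB)}, require {truck_at(t1,hub)}
    → {pkg_at(p4,portB), pkg_at(p5,portB), truck_at(t1,hub)}

== RESULT ==
["pkg_at(p4,portB)", "pkg_at(p5,portB)", "truck_at(t1,hub)"]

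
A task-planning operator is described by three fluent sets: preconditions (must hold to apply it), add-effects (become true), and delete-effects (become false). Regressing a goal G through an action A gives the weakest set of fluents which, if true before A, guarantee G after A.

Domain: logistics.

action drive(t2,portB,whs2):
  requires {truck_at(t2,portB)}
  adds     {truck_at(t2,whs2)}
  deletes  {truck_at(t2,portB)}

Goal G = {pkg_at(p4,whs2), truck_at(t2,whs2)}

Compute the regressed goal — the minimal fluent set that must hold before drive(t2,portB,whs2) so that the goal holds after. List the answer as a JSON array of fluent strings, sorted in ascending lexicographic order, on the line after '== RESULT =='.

Compute (G \ add) ∪ pre:
  G ∩ del = {}  (empty — regression defined)
  G \ add = {pkg_at(p4,whs2), truck_at(t2,whs2)} \ {truck_at(t2,whs2)} = {pkg_at(p4,whs2)}
  ∪ pre   = {pkg_at(p4,whs2)} ∪ {truck_at(t2,portB)}
          = {pkg_at(p4,whs2), truck_at(t2,portB)}

== RESULT ==
["pkg_at(p4,whs2)", "truck_at(t2,portB)"]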